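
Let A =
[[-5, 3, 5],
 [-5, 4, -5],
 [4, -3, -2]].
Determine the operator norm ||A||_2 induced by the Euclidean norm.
||A||_2 ≈ 10.0363 (= sqrt(largest eigenvalue of A^T A))

||A||_2 = sigma_max(A) = sqrt(lambda_max(A^T A)). Form the symmetric matrix M = A^T A =
[[66, -47, -8],
 [-47, 34, 1],
 [-8, 1, 54]].
Its characteristic polynomial (trace, sum of principal 2x2 minors, determinant of M give the coefficients) is
  p(λ) = det(λ I - M) = λ^3 - 154λ^2 + 5370λ - 400.
No integer candidate from the rational root theorem (±divisors of 400) is a root, so the roots are irrational. The cubic discriminant is Δ = 64585622000 > 0, so there are three distinct real roots. p(0) = -400 and p(1) = 4817 have opposite signs, so a root lies in (0, 1); Newton's method refines it to λ ≈ 0.0746. p(53) = 501 and p(54) = -2020 have opposite signs, so a root lies in (53, 54); Newton's method refines it to λ ≈ 53.1983. p(100) = -3400 and p(101) = 1317 have opposite signs, so a root lies in (100, 101); Newton's method refines it to λ ≈ 100.727. Check (Vieta): the three roots sum to 154, matching tr M = 154.
So the eigenvalues of A^T A are ≈ 0.0746, 53.1983, 100.727 (all ≥ 0, as they must be for A^T A). The largest is λ_max ≈ 100.727, hence ||A||_2 = sqrt(λ_max) ≈ 10.0363.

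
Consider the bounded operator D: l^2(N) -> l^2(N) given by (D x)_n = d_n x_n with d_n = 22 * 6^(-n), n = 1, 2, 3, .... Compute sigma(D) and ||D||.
sigma(D) = {22 * 6^(-n) : n ≥ 1} ∪ {0}; ||D|| = 11/3

A bounded diagonal operator on l^2 with diagonal entries d_n has spectrum equal to the closure of {d_n : n ≥ 1}: every d_n is an eigenvalue (with eigenvector e_n), so {d_n} ⊂ sigma(D); the spectrum is closed, so its closure is too; and for lambda not in the closure, (D - lambda I) has bounded inverse (the diagonal entries 1/(d_n - lambda) are bounded). For our sequence d_n = 22 * 6^(-n), n = 1, 2, 3, ...:
  - {d_n} = {22 * 6^(-n) : n ≥ 1}; the only limit point is 0
  - closure = {22 * 6^(-n) : n ≥ 1} ∪ {0}
For the norm: a diagonal operator has ||D|| = sup_n |d_n|. Here d_n = 22 * 6^(-n) is positive and decreasing, so sup_n |d_n| = d_1 = 22/6 = 11/3. So ||D|| = 11/3.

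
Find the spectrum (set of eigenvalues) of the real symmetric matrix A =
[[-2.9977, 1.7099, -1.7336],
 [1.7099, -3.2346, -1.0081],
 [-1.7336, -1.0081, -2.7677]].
sigma(A) ≈ {-5, -4, 0}

A is real symmetric, so its spectrum consists of real eigenvalues. Expanding the characteristic polynomial of the displayed matrix gives
  det(λ I - A) = p(λ) = λ^3 + (9)λ^2 + (20)λ + (0).
Solving p(λ) = 0 yields eigenvalues ≈ -5, -4, 0. (A is shown rounded to 4 decimals, so these recover the underlying integer eigenvalues to within that precision.)
Verification: the trace of A = -9 equals the sum of eigenvalues -9, and det(A) ≈ -0.0003 matches the eigenvalue product 0.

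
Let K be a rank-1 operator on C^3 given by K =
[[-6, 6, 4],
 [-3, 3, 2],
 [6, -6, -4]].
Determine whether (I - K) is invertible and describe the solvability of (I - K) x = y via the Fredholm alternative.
(I - K) is invertible (det(I - K) = 8 ≠ 0), so for every y in C^3 the equation (I - K) x = y has a unique solution.

K has rank 1, so it is an outer product K = u v^T: every row of K is a multiple of one row vector. Reading off the entries, u = (-2, -1, 2) and v = (3, -3, -2) (row i of K equals u_i·v^T). A rank-one matrix u v^T satisfies K u = u (v·u) and kills the (2)-dimensional subspace v^⊥, so its characteristic polynomial is lambda^2 (lambda - v·u) with v·u = tr K = -7. Hence the eigenvalues of I - K are 1 (multiplicity 2) and 1 - (-7) = 8, so det(I - K) = 8. (Direct check: I - K =
[[7, -6, -4],
 [3, -2, -2],
 [-6, 6, 5]]
has determinant 8.) The finite-dimensional Fredholm alternative says: either (I - K) is invertible, or ker(I - K) ≠ {0} and then range(I - K) = ker((I - K)^*)^⊥, with dim ker(I - K) = dim ker((I - K)^*). Since det(I - K) ≠ 0, 1 is not an eigenvalue of K and ker(I - K) = {0}, so we are in the first case: for every y there is a unique x = (I - K)^(-1) y. Explicitly, by the Sherman–Morrison formula, (I - u v^T)^(-1) = I + u v^T/(1 - v·u), i.e. (I - K)^(-1) = I + K/(8).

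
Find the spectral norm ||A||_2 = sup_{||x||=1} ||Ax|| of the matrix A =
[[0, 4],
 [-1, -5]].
||A||_2 = sqrt((42 + sqrt(1700))/2) ≈ 6.451 (= sqrt(largest eigenvalue of A^T A))

||A||_2 = sigma_max(A) = sqrt(lambda_max(A^T A)). Form the symmetric matrix M = A^T A =
[[1, 5],
 [5, 41]].
Its characteristic polynomial (trace, determinant of M give the coefficients) is
  p(λ) = det(λ I - M) = λ^2 - 42λ + 16.
For λ^2 - 42λ + 16 the discriminant is 1700. It is nonnegative but not a perfect square, so the roots are real and irrational: λ = (42 ± sqrt(1700))/2 ≈ 41.6155, 0.3845.
So the eigenvalues of A^T A are ≈ 0.3845, 41.6155 (all ≥ 0, as they must be for A^T A). The largest is λ_max = (42 + sqrt(1700))/2 ≈ 41.6155, hence ||A||_2 = sqrt(λ_max) = sqrt((42 + sqrt(1700))/2) ≈ 6.451.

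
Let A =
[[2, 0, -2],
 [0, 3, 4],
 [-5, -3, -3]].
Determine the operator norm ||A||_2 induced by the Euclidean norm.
||A||_2 ≈ 7.5413 (= sqrt(largest eigenvalue of A^T A))

||A||_2 = sigma_max(A) = sqrt(lambda_max(A^T A)). Form the symmetric matrix M = A^T A =
[[29, 15, 11],
 [15, 18, 21],
 [11, 21, 29]].
Its characteristic polynomial (trace, sum of principal 2x2 minors, determinant of M give the coefficients) is
  p(λ) = det(λ I - M) = λ^3 - 76λ^2 + 1098λ - 576.
No integer candidate from the rational root theorem (±divisors of 576) is a root, so the roots are irrational. The cubic discriminant is Δ = 1513386144 > 0, so there are three distinct real roots. p(0) = -576 and p(1) = 447 have opposite signs, so a root lies in (0, 1); Newton's method refines it to λ ≈ 0.545. p(18) = 396 and p(19) = -291 have opposite signs, so a root lies in (18, 19); Newton's method refines it to λ ≈ 18.5836. p(56) = -1808 and p(57) = 279 have opposite signs, so a root lies in (56, 57); Newton's method refines it to λ ≈ 56.8714. Check (Vieta): the three roots sum to 76, matching tr M = 76.
So the eigenvalues of A^T A are ≈ 0.545, 18.5836, 56.8714 (all ≥ 0, as they must be for A^T A). The largest is λ_max ≈ 56.8714, hence ||A||_2 = sqrt(λ_max) ≈ 7.5413.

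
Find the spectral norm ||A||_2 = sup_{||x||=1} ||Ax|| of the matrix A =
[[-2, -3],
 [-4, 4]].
||A||_2 = sqrt((45 + sqrt(425))/2) ≈ 5.7278 (= sqrt(largest eigenvalue of A^T A))

||A||_2 = sigma_max(A) = sqrt(lambda_max(A^T A)). Form the symmetric matrix M = A^T A =
[[20, -10],
 [-10, 25]].
Its characteristic polynomial (trace, determinant of M give the coefficients) is
  p(λ) = det(λ I - M) = λ^2 - 45λ + 400.
For λ^2 - 45λ + 400 the discriminant is 425. It is nonnegative but not a perfect square, so the roots are real and irrational: λ = (45 ± sqrt(425))/2 ≈ 32.8078, 12.1922.
So the eigenvalues of A^T A are ≈ 12.1922, 32.8078 (all ≥ 0, as they must be for A^T A). The largest is λ_max = (45 + sqrt(425))/2 ≈ 32.8078, hence ||A||_2 = sqrt(λ_max) = sqrt((45 + sqrt(425))/2) ≈ 5.7278.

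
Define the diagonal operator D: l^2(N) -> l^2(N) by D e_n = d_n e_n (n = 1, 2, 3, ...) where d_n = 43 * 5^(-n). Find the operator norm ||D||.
||D|| = 43/5 (attained at n = 1)

For D diagonal, ||D|| = sup_n |d_n|. The sequence d_n = 43 * 5^(-n) is positive and strictly decreasing (ratio 5^(-1) < 1), so the supremum is d_1 = 43/5. Hence ||D|| = 43/5.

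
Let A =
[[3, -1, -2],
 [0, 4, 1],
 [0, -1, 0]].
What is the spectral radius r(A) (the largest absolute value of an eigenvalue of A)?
r(A) = (4 + sqrt(12))/2 ≈ 3.7321

The eigenvalues of A are the roots of its characteristic polynomial. With M = A (coefficients from the trace, the sum of principal 2x2 minors, and det A):
  p(λ) = det(λ I - M) = λ^3 - 7λ^2 + 13λ - 3.
By the rational root theorem any rational root is an integer divisor of 3. Testing λ = 3: p(3) = 27 - 63 + 39 - 3 = 0, so λ = 3 is a root. Dividing out (λ - 3) leaves p(λ) = (λ - 3)(λ^2 - 4λ + 1). For λ^2 - 4λ + 1 the discriminant is 12. It is nonnegative but not a perfect square, so the roots are real and irrational: λ = (4 ± sqrt(12))/2 ≈ 3.7321, 0.2679.
Thus the eigenvalues (to 4 decimals) are 3.7321 (modulus 3.7321); 0.2679 (modulus 0.2679); 3 (modulus 3). The spectral radius is the largest modulus: r(A) = (4 + sqrt(12))/2 ≈ 3.7321. (Cross-check: r(A) ≤ ||A||_2 ≈ 4.7282; equality holds whenever A is normal, though it can also hold for some non-normal A.)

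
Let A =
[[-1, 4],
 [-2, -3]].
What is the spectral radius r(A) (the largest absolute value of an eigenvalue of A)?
r(A) = sqrt(11) ≈ 3.3166

The eigenvalues of A are the roots of its characteristic polynomial. With M = A (coefficients from the trace and determinant):
  p(λ) = det(λ I - M) = λ^2 + 4λ + 11.
For λ^2 + 4λ + 11 the discriminant is -28. It is negative, so the roots are the complex-conjugate pair λ = -2 ± (sqrt(28)/2) i ≈ -2 ± 2.6458i. For a conjugate pair the product of the roots equals the constant term, so |λ|^2 = 11 and |λ| = sqrt(11) ≈ 3.3166.
Thus the eigenvalues (to 4 decimals) are -2 ± 2.6458i (modulus 3.3166). The spectral radius is the largest modulus: r(A) = sqrt(11) ≈ 3.3166. (Cross-check: r(A) ≤ ||A||_2 ≈ 5.0198; equality holds whenever A is normal, though it can also hold for some non-normal A.)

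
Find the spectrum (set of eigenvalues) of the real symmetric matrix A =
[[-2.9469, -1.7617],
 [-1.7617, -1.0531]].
sigma(A) ≈ {-4, 0}

A is real symmetric, so its spectrum consists of real eigenvalues. Expanding the characteristic polynomial of the displayed matrix gives
  det(λ I - A) = p(λ) = λ^2 + (4)λ + (0).
Solving p(λ) = 0 yields eigenvalues ≈ -4, 0. (A is shown rounded to 4 decimals, so these recover the underlying integer eigenvalues to within that precision.)
Verification: the trace of A = -4 equals the sum of eigenvalues -4, and det(A) ≈ -0.0002 matches the eigenvalue product 0.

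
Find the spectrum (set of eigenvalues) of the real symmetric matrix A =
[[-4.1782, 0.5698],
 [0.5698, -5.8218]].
sigma(A) ≈ {-6, -4}

A is real symmetric, so its spectrum consists of real eigenvalues. Expanding the characteristic polynomial of the displayed matrix gives
  det(λ I - A) = p(λ) = λ^2 + (10)λ + (24).
Solving p(λ) = 0 yields eigenvalues ≈ -6, -4. (A is shown rounded to 4 decimals, so these recover the underlying integer eigenvalues to within that precision.)
Verification: the trace of A = -10 equals the sum of eigenvalues -10, and det(A) ≈ 24.0000 matches the eigenvalue product 24.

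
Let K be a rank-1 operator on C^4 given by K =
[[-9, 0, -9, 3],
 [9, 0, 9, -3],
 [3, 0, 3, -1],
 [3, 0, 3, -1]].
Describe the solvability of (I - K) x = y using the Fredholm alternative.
(I - K) is invertible (det(I - K) = 8 ≠ 0), so for every y in C^4 the equation (I - K) x = y has a unique solution.

K has rank 1, so it is an outer product K = u v^T: every row of K is a multiple of one row vector. Reading off the entries, u = (-3, 3, 1, 1) and v = (3, 0, 3, -1) (row i of K equals u_i·v^T). A rank-one matrix u v^T satisfies K u = u (v·u) and kills the (3)-dimensional subspace v^⊥, so its characteristic polynomial is lambda^3 (lambda - v·u) with v·u = tr K = -7. Hence the eigenvalues of I - K are 1 (multiplicity 3) and 1 - (-7) = 8, so det(I - K) = 8. (Direct check: I - K =
[[10, 0, 9, -3],
 [-9, 1, -9, 3],
 [-3, 0, -2, 1],
 [-3, 0, -3, 2]]
has determinant 8.) The finite-dimensional Fredholm alternative says: either (I - K) is invertible, or ker(I - K) ≠ {0} and then range(I - K) = ker((I - K)^*)^⊥, with dim ker(I - K) = dim ker((I - K)^*). Since det(I - K) ≠ 0, 1 is not an eigenvalue of K and ker(I - K) = {0}, so we are in the first case: for every y there is a unique x = (I - K)^(-1) y. Explicitly, by the Sherman–Morrison formula, (I - u v^T)^(-1) = I + u v^T/(1 - v·u), i.e. (I - K)^(-1) = I + K/(8).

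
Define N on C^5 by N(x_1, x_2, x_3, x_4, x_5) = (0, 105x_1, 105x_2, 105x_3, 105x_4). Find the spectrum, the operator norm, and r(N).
sigma(N) = {0}; ||N|| = 105; r(N) = 0. (N is nilpotent with N^5 = 0.)

On C^5, N is a strictly lower-triangular matrix with 105 on the subdiagonal and zeros elsewhere, so its characteristic polynomial is lambda^5 and every eigenvalue is 0: sigma(N) = {0}. For the operator norm, N e_i = 105e_{i+1} for i = 1, ..., 4 and N e_5 = 0, so the singular values of N are 105 (with multiplicity 4) and 0; hence ||N|| = 105. The spectral radius r(N) = max|lambda| = 0. Note ||N|| > r(N) — characteristic of non-normal nilpotent operators. Indeed N^5 = 0.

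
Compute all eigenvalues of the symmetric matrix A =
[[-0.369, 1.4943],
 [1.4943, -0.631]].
sigma(A) ≈ {-2, 1}

A is real symmetric, so its spectrum consists of real eigenvalues. Expanding the characteristic polynomial of the displayed matrix gives
  det(λ I - A) = p(λ) = λ^2 + (1)λ + (-2).
Solving p(λ) = 0 yields eigenvalues ≈ -2, 1. (A is shown rounded to 4 decimals, so these recover the underlying integer eigenvalues to within that precision.)
Verification: the trace of A = -1 equals the sum of eigenvalues -1, and det(A) ≈ -2.0001 matches the eigenvalue product -2.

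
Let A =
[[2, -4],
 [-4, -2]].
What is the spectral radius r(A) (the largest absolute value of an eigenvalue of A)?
r(A) = sqrt(80)/2 ≈ 4.4721

The eigenvalues of A are the roots of its characteristic polynomial. With M = A (coefficients from the trace and determinant):
  p(λ) = det(λ I - M) = λ^2 - 20.
For λ^2 - 20 the discriminant is 80. It is nonnegative but not a perfect square, so the roots are real and irrational: λ = ± sqrt(80)/2 ≈ 4.4721, -4.4721.
Thus the eigenvalues (to 4 decimals) are 4.4721 (modulus 4.4721); -4.4721 (modulus 4.4721). The spectral radius is the largest modulus: r(A) = sqrt(80)/2 ≈ 4.4721. (Cross-check: r(A) ≤ ||A||_2 ≈ 4.4721; equality holds whenever A is normal, though it can also hold for some non-normal A.)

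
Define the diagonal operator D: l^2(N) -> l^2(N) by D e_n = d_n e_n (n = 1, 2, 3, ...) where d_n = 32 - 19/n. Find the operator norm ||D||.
||D|| = 32

For a diagonal operator on l^2 with entries d_n, ||D|| = sup_n |d_n|. Here d_1 = 13, d_2 = 45/2, ..., and d_n = 32 - 19/n increases monotonically toward 32. All terms lie in [13, 32), so |d_n| = d_n and the supremum is the limit 32, which is not attained by any individual d_n. Hence ||D|| = 32.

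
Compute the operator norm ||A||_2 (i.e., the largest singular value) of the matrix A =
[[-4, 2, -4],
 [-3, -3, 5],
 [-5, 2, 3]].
||A||_2 ≈ 8.0551 (= sqrt(largest eigenvalue of A^T A))

||A||_2 = sigma_max(A) = sqrt(lambda_max(A^T A)). Form the symmetric matrix M = A^T A =
[[50, -9, -14],
 [-9, 17, -17],
 [-14, -17, 50]].
Its characteristic polynomial (trace, sum of principal 2x2 minors, determinant of M give the coefficients) is
  p(λ) = det(λ I - M) = λ^3 - 117λ^2 + 3634λ - 16384.
No integer candidate from the rational root theorem (±divisors of 16384) is a root, so the roots are irrational. The cubic discriminant is Δ = 1993582724 > 0, so there are three distinct real roots. p(5) = -1014 and p(6) = 1424 have opposite signs, so a root lies in (5, 6); Newton's method refines it to λ ≈ 5.406. p(46) = 544 and p(47) = -216 have opposite signs, so a root lies in (46, 47); Newton's method refines it to λ ≈ 46.7096. p(64) = -896 and p(65) = 126 have opposite signs, so a root lies in (64, 65); Newton's method refines it to λ ≈ 64.8844. Check (Vieta): the three roots sum to 117, matching tr M = 117.
So the eigenvalues of A^T A are ≈ 5.406, 46.7096, 64.8844 (all ≥ 0, as they must be for A^T A). The largest is λ_max ≈ 64.8844, hence ||A||_2 = sqrt(λ_max) ≈ 8.0551.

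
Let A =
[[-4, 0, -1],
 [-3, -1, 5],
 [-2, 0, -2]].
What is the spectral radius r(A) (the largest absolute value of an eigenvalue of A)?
r(A) = (6 + sqrt(12))/2 ≈ 4.7321

The eigenvalues of A are the roots of its characteristic polynomial. With M = A (coefficients from the trace, the sum of principal 2x2 minors, and det A):
  p(λ) = det(λ I - M) = λ^3 + 7λ^2 + 12λ + 6.
By the rational root theorem any rational root is an integer divisor of 6. Testing λ = -1: p(-1) = -1 + 7 - 12 + 6 = 0, so λ = -1 is a root. Dividing out (λ + 1) leaves p(λ) = (λ + 1)(λ^2 + 6λ + 6). For λ^2 + 6λ + 6 the discriminant is 12. It is nonnegative but not a perfect square, so the roots are real and irrational: λ = (-6 ± sqrt(12))/2 ≈ -1.2679, -4.7321.
Thus the eigenvalues (to 4 decimals) are -1.2679 (modulus 1.2679); -4.7321 (modulus 4.7321); -1 (modulus 1). The spectral radius is the largest modulus: r(A) = (6 + sqrt(12))/2 ≈ 4.7321. (Cross-check: r(A) ≤ ||A||_2 ≈ 6.1167; equality holds whenever A is normal, though it can also hold for some non-normal A.)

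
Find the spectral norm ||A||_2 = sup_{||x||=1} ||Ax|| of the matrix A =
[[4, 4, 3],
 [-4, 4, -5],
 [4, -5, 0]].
||A||_2 ≈ 9.3686 (= sqrt(largest eigenvalue of A^T A))

||A||_2 = sigma_max(A) = sqrt(lambda_max(A^T A)). Form the symmetric matrix M = A^T A =
[[48, -20, 32],
 [-20, 57, -8],
 [32, -8, 34]].
Its characteristic polynomial (trace, sum of principal 2x2 minors, determinant of M give the coefficients) is
  p(λ) = det(λ I - M) = λ^3 - 139λ^2 + 4818λ - 28224.
No integer candidate from the rational root theorem (±divisors of 28224) is a root, so the roots are irrational. The cubic discriminant is Δ = 16663804164 > 0, so there are three distinct real roots. p(7) = -966 and p(8) = 1936 have opposite signs, so a root lies in (7, 8); Newton's method refines it to λ ≈ 7.3241. p(43) = 1446 and p(44) = -152 have opposite signs, so a root lies in (43, 44); Newton's method refines it to λ ≈ 43.9053. p(87) = -2646 and p(88) = 816 have opposite signs, so a root lies in (87, 88); Newton's method refines it to λ ≈ 87.7706. Check (Vieta): the three roots sum to 139, matching tr M = 139.
So the eigenvalues of A^T A are ≈ 7.3241, 43.9053, 87.7706 (all ≥ 0, as they must be for A^T A). The largest is λ_max ≈ 87.7706, hence ||A||_2 = sqrt(λ_max) ≈ 9.3686.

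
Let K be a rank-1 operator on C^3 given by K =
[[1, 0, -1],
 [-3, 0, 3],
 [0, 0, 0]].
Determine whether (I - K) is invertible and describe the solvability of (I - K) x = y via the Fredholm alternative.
(I - K) is singular (det(I - K) = 0, i.e. 1 ∈ sigma(K)). (I - K) x = y is solvable iff y ⊥ ker((I - K)^*) = span{(1, 0, -1)}, i.e. iff y_1 - y_3 = 0. When solvable, the solutions are x = y + c·(1, -3, 0), c arbitrary (ker(I - K) = span{(1, -3, 0)}, dimension 1).

K has rank 1, so it is an outer product K = u v^T: every row of K is a multiple of one row vector. Reading off the entries, u = (1, -3, 0) and v = (1, 0, -1) (row i of K equals u_i·v^T). A rank-one matrix u v^T satisfies K u = u (v·u) and kills the (2)-dimensional subspace v^⊥, so its characteristic polynomial is lambda^2 (lambda - v·u) with v·u = tr K = 1. Hence the eigenvalues of I - K are 1 (multiplicity 2) and 1 - (1) = 0, so det(I - K) = 0. (Direct check: I - K =
[[0, 0, 1],
 [3, 1, -3],
 [0, 0, 1]]
has determinant 0.) So 1 is an eigenvalue of K and (I - K) is not invertible. The finite-dimensional Fredholm alternative says: either (I - K) is invertible, or ker(I - K) ≠ {0} and then range(I - K) = ker((I - K)^*)^⊥, with dim ker(I - K) = dim ker((I - K)^*). We are in the second case, so we need both kernels. Kernel of I - K: (I - K) u = u - u (v·u) = u - u = 0, so ker(I - K) = span{u} = span{(1, -3, 0)} (it is exactly 1-dimensional because rank(I - K) = 2). Kernel of the adjoint: K is real, so (I - K)^* = I - K^T = I - v u^T, and (I - v u^T) v = v - v (u·v) = 0; hence ker((I - K)^*) = span{v} = span{(1, 0, -1)}. Therefore (I - K) x = y is solvable iff <y, v> = 0, i.e. iff y_1 - y_3 = 0. When this holds, K y = u (v·y) = 0, so (I - K) y = y and x = y is a particular solution; the full solution set is the line x = y + c·u = y + c·(1, -3, 0), c ∈ C.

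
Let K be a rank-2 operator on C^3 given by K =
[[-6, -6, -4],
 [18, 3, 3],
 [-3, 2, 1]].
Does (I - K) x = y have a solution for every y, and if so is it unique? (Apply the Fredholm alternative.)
(I - K) is invertible (det(I - K) = 72 ≠ 0), so for every y in C^3 the equation (I - K) x = y has a unique solution.

K has rank 2 and factors as K = U V^T = u1 v1^T + u2 v2^T with u1 = (2, -3, 0), v1 = (-3, -3, -2), u2 = (0, 3, -1), v2 = (3, -2, -1) (multiplying out reproduces the displayed K). The nonzero eigenvalues of U V^T coincide with those of the 2 x 2 matrix G = V^T U = [[v1·u1, v1·u2], [v2·u1, v2·u2]] = [[3, -7], [12, -5]], and by the Sylvester determinant identity det(I_3 - U V^T) = det(I_2 - V^T U) = det([[-2, 7], [-12, 6]]) = (-2)(6) - (7)(-12) = 72. (Direct check: I - K =
[[7, 6, 4],
 [-18, -2, -3],
 [3, -2, 0]]
has determinant 72.) The finite-dimensional Fredholm alternative says: either (I - K) is invertible, or ker(I - K) ≠ {0} and then range(I - K) = ker((I - K)^*)^⊥, with dim ker(I - K) = dim ker((I - K)^*). Since det(I - K) ≠ 0, 1 is not an eigenvalue of K and ker(I - K) = {0}, so we are in the first case: for every y there is a unique x = (I - K)^(-1) y. (Explicitly, by the Woodbury identity, (I - U V^T)^(-1) = I + U (I_2 - G)^(-1) V^T.)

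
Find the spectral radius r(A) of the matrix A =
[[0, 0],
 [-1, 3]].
r(A) = 3

The eigenvalues of A are the roots of its characteristic polynomial. With M = A (coefficients from the trace and determinant):
  p(λ) = det(λ I - M) = λ^2 - 3λ.
For λ^2 - 3λ the discriminant is 9. It is a perfect square (3^2), so the roots are rational: λ = (3 ± 3)/2 = 3, 0.
Thus the eigenvalues (to 4 decimals) are 3 (modulus 3); 0 (modulus 0). The spectral radius is the largest modulus: r(A) = 3. (Cross-check: r(A) ≤ ||A||_2 ≈ 3.1623; equality holds whenever A is normal, though it can also hold for some non-normal A.)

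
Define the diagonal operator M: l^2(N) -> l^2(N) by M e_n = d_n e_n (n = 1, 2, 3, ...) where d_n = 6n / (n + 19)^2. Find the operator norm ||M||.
||M|| = 3/38 (attained at n = 19)

For M diagonal, ||M|| = sup_n |d_n|. Treat f(x) = 6x / (x + 19)^2 for real x > 0. By the quotient rule, f'(x) = 6(19 - x)/(x + 19)^3, which is positive for x < 19 and negative for x > 19. So f has a unique maximum at x = 19, and since 19 is a positive integer, the supremum over n ≥ 1 is attained at n = 19: d_19 = 6·19/(19 + 19)^2 = 6·19/1444 = 3/38. Hence ||M|| = 3/38.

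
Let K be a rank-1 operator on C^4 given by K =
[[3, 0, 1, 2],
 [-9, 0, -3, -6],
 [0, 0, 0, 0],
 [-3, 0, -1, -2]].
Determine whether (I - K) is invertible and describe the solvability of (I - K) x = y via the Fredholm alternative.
(I - K) is singular (det(I - K) = 0, i.e. 1 ∈ sigma(K)). (I - K) x = y is solvable iff y ⊥ ker((I - K)^*) = span{(3, 0, 1, 2)}, i.e. iff 3y_1 + y_3 + 2y_4 = 0. When solvable, the solutions are x = y + c·(1, -3, 0, -1), c arbitrary (ker(I - K) = span{(1, -3, 0, -1)}, dimension 1).

K has rank 1, so it is an outer product K = u v^T: every row of K is a multiple of one row vector. Reading off the entries, u = (1, -3, 0, -1) and v = (3, 0, 1, 2) (row i of K equals u_i·v^T). A rank-one matrix u v^T satisfies K u = u (v·u) and kills the (3)-dimensional subspace v^⊥, so its characteristic polynomial is lambda^3 (lambda - v·u) with v·u = tr K = 1. Hence the eigenvalues of I - K are 1 (multiplicity 3) and 1 - (1) = 0, so det(I - K) = 0. (Direct check: I - K =
[[-2, 0, -1, -2],
 [9, 1, 3, 6],
 [0, 0, 1, 0],
 [3, 0, 1, 3]]
has determinant 0.) So 1 is an eigenvalue of K and (I - K) is not invertible. The finite-dimensional Fredholm alternative says: either (I - K) is invertible, or ker(I - K) ≠ {0} and then range(I - K) = ker((I - K)^*)^⊥, with dim ker(I - K) = dim ker((I - K)^*). We are in the second case, so we need both kernels. Kernel of I - K: (I - K) u = u - u (v·u) = u - u = 0, so ker(I - K) = span{u} = span{(1, -3, 0, -1)} (it is exactly 1-dimensional because rank(I - K) = 3). Kernel of the adjoint: K is real, so (I - K)^* = I - K^T = I - v u^T, and (I - v u^T) v = v - v (u·v) = 0; hence ker((I - K)^*) = span{v} = span{(3, 0, 1, 2)}. Therefore (I - K) x = y is solvable iff <y, v> = 0, i.e. iff 3y_1 + y_3 + 2y_4 = 0. When this holds, K y = u (v·y) = 0, so (I - K) y = y and x = y is a particular solution; the full solution set is the line x = y + c·u = y + c·(1, -3, 0, -1), c ∈ C.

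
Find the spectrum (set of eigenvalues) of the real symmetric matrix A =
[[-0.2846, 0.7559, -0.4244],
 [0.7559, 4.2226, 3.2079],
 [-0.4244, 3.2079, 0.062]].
sigma(A) ≈ {-2, 0, 6}

A is real symmetric, so its spectrum consists of real eigenvalues. Expanding the characteristic polynomial of the displayed matrix gives
  det(λ I - A) = p(λ) = λ^3 + (-4)λ^2 + (-12)λ + (0).
Solving p(λ) = 0 yields eigenvalues ≈ -2, 0, 6. (A is shown rounded to 4 decimals, so these recover the underlying integer eigenvalues to within that precision.)
Verification: the trace of A = 4 equals the sum of eigenvalues 4, and det(A) ≈ 0.0000 matches the eigenvalue product 0.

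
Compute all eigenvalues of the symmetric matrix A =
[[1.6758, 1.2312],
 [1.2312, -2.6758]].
sigma(A) ≈ {-3, 2}

A is real symmetric, so its spectrum consists of real eigenvalues. Expanding the characteristic polynomial of the displayed matrix gives
  det(λ I - A) = p(λ) = λ^2 + (1)λ + (-6).
Solving p(λ) = 0 yields eigenvalues ≈ -3, 2. (A is shown rounded to 4 decimals, so these recover the underlying integer eigenvalues to within that precision.)
Verification: the trace of A = -1 equals the sum of eigenvalues -1, and det(A) ≈ -6.0000 matches the eigenvalue product -6.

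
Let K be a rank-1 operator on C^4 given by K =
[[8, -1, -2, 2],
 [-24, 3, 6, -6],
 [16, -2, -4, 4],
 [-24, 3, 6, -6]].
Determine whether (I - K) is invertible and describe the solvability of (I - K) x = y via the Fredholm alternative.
(I - K) is singular (det(I - K) = 0, i.e. 1 ∈ sigma(K)). (I - K) x = y is solvable iff y ⊥ ker((I - K)^*) = span{(8, -1, -2, 2)}, i.e. iff 8y_1 - y_2 - 2y_3 + 2y_4 = 0. When solvable, the solutions are x = y + c·(1, -3, 2, -3), c arbitrary (ker(I - K) = span{(1, -3, 2, -3)}, dimension 1).

K has rank 1, so it is an outer product K = u v^T: every row of K is a multiple of one row vector. Reading off the entries, u = (1, -3, 2, -3) and v = (8, -1, -2, 2) (row i of K equals u_i·v^T). A rank-one matrix u v^T satisfies K u = u (v·u) and kills the (3)-dimensional subspace v^⊥, so its characteristic polynomial is lambda^3 (lambda - v·u) with v·u = tr K = 1. Hence the eigenvalues of I - K are 1 (multiplicity 3) and 1 - (1) = 0, so det(I - K) = 0. (Direct check: I - K =
[[-7, 1, 2, -2],
 [24, -2, -6, 6],
 [-16, 2, 5, -4],
 [24, -3, -6, 7]]
has determinant 0.) So 1 is an eigenvalue of K and (I - K) is not invertible. The finite-dimensional Fredholm alternative says: either (I - K) is invertible, or ker(I - K) ≠ {0} and then range(I - K) = ker((I - K)^*)^⊥, with dim ker(I - K) = dim ker((I - K)^*). We are in the second case, so we need both kernels. Kernel of I - K: (I - K) u = u - u (v·u) = u - u = 0, so ker(I - K) = span{u} = span{(1, -3, 2, -3)} (it is exactly 1-dimensional because rank(I - K) = 3). Kernel of the adjoint: K is real, so (I - K)^* = I - K^T = I - v u^T, and (I - v u^T) v = v - v (u·v) = 0; hence ker((I - K)^*) = span{v} = span{(8, -1, -2, 2)}. Therefore (I - K) x = y is solvable iff <y, v> = 0, i.e. iff 8y_1 - y_2 - 2y_3 + 2y_4 = 0. When this holds, K y = u (v·y) = 0, so (I - K) y = y and x = y is a particular solution; the full solution set is the line x = y + c·u = y + c·(1, -3, 2, -3), c ∈ C.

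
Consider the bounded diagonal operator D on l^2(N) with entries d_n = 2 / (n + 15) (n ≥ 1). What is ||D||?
||D|| = 1/8 (attained at n = 1)

For D diagonal, ||D|| = sup_n |d_n| = sup_n 2/(n + 15). This is positive and strictly decreasing in n, so the supremum is attained at n = 1: d_1 = 2/(1 + 15) = 1/8. Hence ||D|| = 1/8.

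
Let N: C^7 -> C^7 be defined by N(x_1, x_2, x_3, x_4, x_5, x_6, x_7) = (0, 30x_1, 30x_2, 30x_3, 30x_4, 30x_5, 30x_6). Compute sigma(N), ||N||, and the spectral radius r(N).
sigma(N) = {0}; ||N|| = 30; r(N) = 0. (N is nilpotent with N^7 = 0.)

On C^7, N is a strictly lower-triangular matrix with 30 on the subdiagonal and zeros elsewhere, so its characteristic polynomial is lambda^7 and every eigenvalue is 0: sigma(N) = {0}. For the operator norm, N e_i = 30e_{i+1} for i = 1, ..., 6 and N e_7 = 0, so the singular values of N are 30 (with multiplicity 6) and 0; hence ||N|| = 30. The spectral radius r(N) = max|lambda| = 0. Note ||N|| > r(N) — characteristic of non-normal nilpotent operators. Indeed N^7 = 0.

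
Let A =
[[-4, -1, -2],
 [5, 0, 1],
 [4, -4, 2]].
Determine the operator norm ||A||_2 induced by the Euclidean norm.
||A||_2 ≈ 8.268 (= sqrt(largest eigenvalue of A^T A))

||A||_2 = sigma_max(A) = sqrt(lambda_max(A^T A)). Form the symmetric matrix M = A^T A =
[[57, -12, 21],
 [-12, 17, -6],
 [21, -6, 9]].
Its characteristic polynomial (trace, sum of principal 2x2 minors, determinant of M give the coefficients) is
  p(λ) = det(λ I - M) = λ^3 - 83λ^2 + 1014λ - 900.
No integer candidate from the rational root theorem (±divisors of 900) is a root, so the roots are irrational. The cubic discriminant is Δ = 2196000468 > 0, so there are three distinct real roots. p(0) = -900 and p(1) = 32 have opposite signs, so a root lies in (0, 1); Newton's method refines it to λ ≈ 0.9625. p(13) = 452 and p(14) = -228 have opposite signs, so a root lies in (13, 14); Newton's method refines it to λ ≈ 13.6783. p(68) = -1308 and p(69) = 2412 have opposite signs, so a root lies in (68, 69); Newton's method refines it to λ ≈ 68.3592. Check (Vieta): the three roots sum to 83, matching tr M = 83.
So the eigenvalues of A^T A are ≈ 0.9625, 13.6783, 68.3592 (all ≥ 0, as they must be for A^T A). The largest is λ_max ≈ 68.3592, hence ||A||_2 = sqrt(λ_max) ≈ 8.268.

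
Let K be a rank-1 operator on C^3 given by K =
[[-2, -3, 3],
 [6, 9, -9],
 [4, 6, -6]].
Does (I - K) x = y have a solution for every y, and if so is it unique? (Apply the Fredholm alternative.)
(I - K) is singular (det(I - K) = 0, i.e. 1 ∈ sigma(K)). (I - K) x = y is solvable iff y ⊥ ker((I - K)^*) = span{(-2, -3, 3)}, i.e. iff -2y_1 - 3y_2 + 3y_3 = 0. When solvable, the solutions are x = y + c·(1, -3, -2), c arbitrary (ker(I - K) = span{(1, -3, -2)}, dimension 1).

K has rank 1, so it is an outer product K = u v^T: every row of K is a multiple of one row vector. Reading off the entries, u = (1, -3, -2) and v = (-2, -3, 3) (row i of K equals u_i·v^T). A rank-one matrix u v^T satisfies K u = u (v·u) and kills the (2)-dimensional subspace v^⊥, so its characteristic polynomial is lambda^2 (lambda - v·u) with v·u = tr K = 1. Hence the eigenvalues of I - K are 1 (multiplicity 2) and 1 - (1) = 0, so det(I - K) = 0. (Direct check: I - K =
[[3, 3, -3],
 [-6, -8, 9],
 [-4, -6, 7]]
has determinant 0.) So 1 is an eigenvalue of K and (I - K) is not invertible. The finite-dimensional Fredholm alternative says: either (I - K) is invertible, or ker(I - K) ≠ {0} and then range(I - K) = ker((I - K)^*)^⊥, with dim ker(I - K) = dim ker((I - K)^*). We are in the second case, so we need both kernels. Kernel of I - K: (I - K) u = u - u (v·u) = u - u = 0, so ker(I - K) = span{u} = span{(1, -3, -2)} (it is exactly 1-dimensional because rank(I - K) = 2). Kernel of the adjoint: K is real, so (I - K)^* = I - K^T = I - v u^T, and (I - v u^T) v = v - v (u·v) = 0; hence ker((I - K)^*) = span{v} = span{(-2, -3, 3)}. Therefore (I - K) x = y is solvable iff <y, v> = 0, i.e. iff -2y_1 - 3y_2 + 3y_3 = 0. When this holds, K y = u (v·y) = 0, so (I - K) y = y and x = y is a particular solution; the full solution set is the line x = y + c·u = y + c·(1, -3, -2), c ∈ C.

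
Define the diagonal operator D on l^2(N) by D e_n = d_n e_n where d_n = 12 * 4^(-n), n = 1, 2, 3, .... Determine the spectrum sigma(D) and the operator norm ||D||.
sigma(D) = {12 * 4^(-n) : n ≥ 1} ∪ {0}; ||D|| = 3

A bounded diagonal operator on l^2 with diagonal entries d_n has spectrum equal to the closure of {d_n : n ≥ 1}: every d_n is an eigenvalue (with eigenvector e_n), so {d_n} ⊂ sigma(D); the spectrum is closed, so its closure is too; and for lambda not in the closure, (D - lambda I) has bounded inverse (the diagonal entries 1/(d_n - lambda) are bounded). For our sequence d_n = 12 * 4^(-n), n = 1, 2, 3, ...:
  - {d_n} = {12 * 4^(-n) : n ≥ 1}; the only limit point is 0
  - closure = {12 * 4^(-n) : n ≥ 1} ∪ {0}
For the norm: a diagonal operator has ||D|| = sup_n |d_n|. Here d_n = 12 * 4^(-n) is positive and decreasing, so sup_n |d_n| = d_1 = 12/4 = 3. So ||D|| = 3.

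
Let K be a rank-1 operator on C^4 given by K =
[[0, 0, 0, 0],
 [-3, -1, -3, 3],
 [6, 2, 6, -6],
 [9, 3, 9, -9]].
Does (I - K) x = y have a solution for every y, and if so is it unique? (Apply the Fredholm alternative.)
(I - K) is invertible (det(I - K) = 5 ≠ 0), so for every y in C^4 the equation (I - K) x = y has a unique solution.

K has rank 1, so it is an outer product K = u v^T: every row of K is a multiple of one row vector. Reading off the entries, u = (0, 1, -2, -3) and v = (-3, -1, -3, 3) (row i of K equals u_i·v^T). A rank-one matrix u v^T satisfies K u = u (v·u) and kills the (3)-dimensional subspace v^⊥, so its characteristic polynomial is lambda^3 (lambda - v·u) with v·u = tr K = -4. Hence the eigenvalues of I - K are 1 (multiplicity 3) and 1 - (-4) = 5, so det(I - K) = 5. (Direct check: I - K =
[[1, 0, 0, 0],
 [3, 2, 3, -3],
 [-6, -2, -5, 6],
 [-9, -3, -9, 10]]
has determinant 5.) The finite-dimensional Fredholm alternative says: either (I - K) is invertible, or ker(I - K) ≠ {0} and then range(I - K) = ker((I - K)^*)^⊥, with dim ker(I - K) = dim ker((I - K)^*). Since det(I - K) ≠ 0, 1 is not an eigenvalue of K and ker(I - K) = {0}, so we are in the first case: for every y there is a unique x = (I - K)^(-1) y. Explicitly, by the Sherman–Morrison formula, (I - u v^T)^(-1) = I + u v^T/(1 - v·u), i.e. (I - K)^(-1) = I + K/(5).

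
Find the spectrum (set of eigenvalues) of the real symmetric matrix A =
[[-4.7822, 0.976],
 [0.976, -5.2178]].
sigma(A) ≈ {-6, -4}

A is real symmetric, so its spectrum consists of real eigenvalues. Expanding the characteristic polynomial of the displayed matrix gives
  det(λ I - A) = p(λ) = λ^2 + (10)λ + (24).
Solving p(λ) = 0 yields eigenvalues ≈ -6, -4. (A is shown rounded to 4 decimals, so these recover the underlying integer eigenvalues to within that precision.)
Verification: the trace of A = -10 equals the sum of eigenvalues -10, and det(A) ≈ 24.0000 matches the eigenvalue product 24.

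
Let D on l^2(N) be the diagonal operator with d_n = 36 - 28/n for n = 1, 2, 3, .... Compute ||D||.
||D|| = 36

For a diagonal operator on l^2 with entries d_n, ||D|| = sup_n |d_n|. Here d_1 = 8, d_2 = 22, ..., and d_n = 36 - 28/n increases monotonically toward 36. All terms lie in [8, 36), so |d_n| = d_n and the supremum is the limit 36, which is not attained by any individual d_n. Hence ||D|| = 36.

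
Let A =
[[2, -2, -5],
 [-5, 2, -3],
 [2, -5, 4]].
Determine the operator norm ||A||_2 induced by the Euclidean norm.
||A||_2 ≈ 8.6216 (= sqrt(largest eigenvalue of A^T A))

||A||_2 = sigma_max(A) = sqrt(lambda_max(A^T A)). Form the symmetric matrix M = A^T A =
[[33, -24, 13],
 [-24, 33, -16],
 [13, -16, 50]].
Its characteristic polynomial (trace, sum of principal 2x2 minors, determinant of M give the coefficients) is
  p(λ) = det(λ I - M) = λ^3 - 116λ^2 + 3388λ - 21609.
No integer candidate from the rational root theorem (±divisors of 21609) is a root, so the roots are irrational. The cubic discriminant is Δ = 4238011029 > 0, so there are three distinct real roots. p(8) = -1417 and p(9) = 216 have opposite signs, so a root lies in (8, 9); Newton's method refines it to λ ≈ 8.8611. p(32) = 791 and p(33) = -192 have opposite signs, so a root lies in (32, 33); Newton's method refines it to λ ≈ 32.8076. p(74) = -889 and p(75) = 1866 have opposite signs, so a root lies in (74, 75); Newton's method refines it to λ ≈ 74.3313. Check (Vieta): the three roots sum to 116, matching tr M = 116.
So the eigenvalues of A^T A are ≈ 8.8611, 32.8076, 74.3313 (all ≥ 0, as they must be for A^T A). The largest is λ_max ≈ 74.3313, hence ||A||_2 = sqrt(λ_max) ≈ 8.6216.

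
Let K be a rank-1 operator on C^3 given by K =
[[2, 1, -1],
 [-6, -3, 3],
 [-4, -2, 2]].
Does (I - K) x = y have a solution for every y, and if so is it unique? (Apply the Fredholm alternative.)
(I - K) is singular (det(I - K) = 0, i.e. 1 ∈ sigma(K)). (I - K) x = y is solvable iff y ⊥ ker((I - K)^*) = span{(2, 1, -1)}, i.e. iff 2y_1 + y_2 - y_3 = 0. When solvable, the solutions are x = y + c·(1, -3, -2), c arbitrary (ker(I - K) = span{(1, -3, -2)}, dimension 1).

K has rank 1, so it is an outer product K = u v^T: every row of K is a multiple of one row vector. Reading off the entries, u = (1, -3, -2) and v = (2, 1, -1) (row i of K equals u_i·v^T). A rank-one matrix u v^T satisfies K u = u (v·u) and kills the (2)-dimensional subspace v^⊥, so its characteristic polynomial is lambda^2 (lambda - v·u) with v·u = tr K = 1. Hence the eigenvalues of I - K are 1 (multiplicity 2) and 1 - (1) = 0, so det(I - K) = 0. (Direct check: I - K =
[[-1, -1, 1],
 [6, 4, -3],
 [4, 2, -1]]
has determinant 0.) So 1 is an eigenvalue of K and (I - K) is not invertible. The finite-dimensional Fredholm alternative says: either (I - K) is invertible, or ker(I - K) ≠ {0} and then range(I - K) = ker((I - K)^*)^⊥, with dim ker(I - K) = dim ker((I - K)^*). We are in the second case, so we need both kernels. Kernel of I - K: (I - K) u = u - u (v·u) = u - u = 0, so ker(I - K) = span{u} = span{(1, -3, -2)} (it is exactly 1-dimensional because rank(I - K) = 2). Kernel of the adjoint: K is real, so (I - K)^* = I - K^T = I - v u^T, and (I - v u^T) v = v - v (u·v) = 0; hence ker((I - K)^*) = span{v} = span{(2, 1, -1)}. Therefore (I - K) x = y is solvable iff <y, v> = 0, i.e. iff 2y_1 + y_2 - y_3 = 0. When this holds, K y = u (v·y) = 0, so (I - K) y = y and x = y is a particular solution; the full solution set is the line x = y + c·u = y + c·(1, -3, -2), c ∈ C.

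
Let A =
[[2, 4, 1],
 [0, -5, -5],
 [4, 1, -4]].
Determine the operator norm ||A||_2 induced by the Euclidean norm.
||A||_2 ≈ 8.1884 (= sqrt(largest eigenvalue of A^T A))

||A||_2 = sigma_max(A) = sqrt(lambda_max(A^T A)). Form the symmetric matrix M = A^T A =
[[20, 12, -14],
 [12, 42, 25],
 [-14, 25, 42]].
Its characteristic polynomial (trace, sum of principal 2x2 minors, determinant of M give the coefficients) is
  p(λ) = det(λ I - M) = λ^3 - 104λ^2 + 2479λ - 100.
No integer candidate from the rational root theorem (±divisors of 100) is a root, so the roots are irrational. The cubic discriminant is Δ = 5544750100 > 0, so there are three distinct real roots. p(0) = -100 and p(1) = 2276 have opposite signs, so a root lies in (0, 1); Newton's method refines it to λ ≈ 0.0404. p(36) = 1016 and p(37) = -100 have opposite signs, so a root lies in (36, 37); Newton's method refines it to λ ≈ 36.91. p(67) = -100 and p(68) = 2008 have opposite signs, so a root lies in (67, 68); Newton's method refines it to λ ≈ 67.0496. Check (Vieta): the three roots sum to 104, matching tr M = 104.
So the eigenvalues of A^T A are ≈ 0.0404, 36.91, 67.0496 (all ≥ 0, as they must be for A^T A). The largest is λ_max ≈ 67.0496, hence ||A||_2 = sqrt(λ_max) ≈ 8.1884.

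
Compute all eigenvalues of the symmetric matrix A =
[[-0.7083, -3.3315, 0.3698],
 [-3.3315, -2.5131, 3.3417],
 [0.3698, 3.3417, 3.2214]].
sigma(A) ≈ {-6, 1, 5}

A is real symmetric, so its spectrum consists of real eigenvalues. Expanding the characteristic polynomial of the displayed matrix gives
  det(λ I - A) = p(λ) = λ^3 + (0)λ^2 + (-31)λ + (30).
Solving p(λ) = 0 yields eigenvalues ≈ -6, 1, 5. (A is shown rounded to 4 decimals, so these recover the underlying integer eigenvalues to within that precision.)
Verification: the trace of A = 0 equals the sum of eigenvalues 0, and det(A) ≈ -30.0004 matches the eigenvalue product -30.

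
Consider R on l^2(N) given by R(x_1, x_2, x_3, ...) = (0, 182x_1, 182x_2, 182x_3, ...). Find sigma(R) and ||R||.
sigma(R) = closed disk {z in C : |z| ≤ 182}; ||R|| = 182

Note R = 182·U where U is the unit right shift (U x)_k = x_{k-1} (with x_0 := 0); so ||R|| = 182||U|| and sigma(R) = 182·sigma(U). ||R x||^2 = sum_{k≥1} |182x_k|^2 = 33124||x||^2, so ||R|| = 182 and sigma(R) ⊂ {|z| ≤ 182}. For any |lambda| < 182, the equation (R - lambda I) x = 0 forces x_1 = 0, then 182x_k = lambda x_{k+1} ⇒ x = 0, so R has no eigenvalues. But (R - lambda I) is not surjective for |lambda| < 182: solving (R - lambda I) x = e_1 would require x_n proportional to (lambda/182)^(-n), which is not in l^2. So every |lambda| < 182 lies in the residual spectrum. The boundary |lambda| = 182 is in the approximate point spectrum (the spectrum is closed). Hence sigma(R) is the closed disk of radius 182.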